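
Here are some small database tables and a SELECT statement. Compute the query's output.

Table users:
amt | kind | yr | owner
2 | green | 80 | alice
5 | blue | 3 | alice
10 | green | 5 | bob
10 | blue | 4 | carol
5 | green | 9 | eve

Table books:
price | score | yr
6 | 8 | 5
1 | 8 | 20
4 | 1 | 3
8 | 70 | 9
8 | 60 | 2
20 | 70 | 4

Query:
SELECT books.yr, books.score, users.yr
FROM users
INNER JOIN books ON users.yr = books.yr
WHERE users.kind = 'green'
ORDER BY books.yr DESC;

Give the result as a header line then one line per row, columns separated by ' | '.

After JOIN books (4 rows):
users.amt | users.kind | users.yr | users.owner | books.price | books.score | books.yr
5 | blue | 3 | alice | 4 | 1 | 3
10 | green | 5 | bob | 6 | 8 | 5
10 | blue | 4 | carol | 20 | 70 | 4
5 | green | 9 | eve | 8 | 70 | 9
After WHERE (2 rows):
users.amt | users.kind | users.yr | users.owner | books.price | books.score | books.yr
10 | green | 5 | bob | 6 | 8 | 5
5 | green | 9 | eve | 8 | 70 | 9
After SELECT (2 rows):
books.yr | books.score | users.yr
5 | 8 | 5
9 | 70 | 9
After ORDER BY (2 rows):
books.yr | books.score | users.yr
9 | 70 | 9
5 | 8 | 5

== RESULT ==
books.yr | books.score | users.yr
9 | 70 | 9
5 | 8 | 5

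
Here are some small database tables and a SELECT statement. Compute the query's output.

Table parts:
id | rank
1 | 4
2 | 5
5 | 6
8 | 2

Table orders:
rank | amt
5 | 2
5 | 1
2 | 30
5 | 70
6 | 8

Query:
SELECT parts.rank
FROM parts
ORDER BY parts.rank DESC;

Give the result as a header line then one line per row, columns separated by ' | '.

== RESULT ==
parts.rank
6
5
4
2

Derivation:
After SELECT (4 rows):
parts.rank
4
5
6
2
After ORDER BY (4 rows):
parts.rank
6
5
4
2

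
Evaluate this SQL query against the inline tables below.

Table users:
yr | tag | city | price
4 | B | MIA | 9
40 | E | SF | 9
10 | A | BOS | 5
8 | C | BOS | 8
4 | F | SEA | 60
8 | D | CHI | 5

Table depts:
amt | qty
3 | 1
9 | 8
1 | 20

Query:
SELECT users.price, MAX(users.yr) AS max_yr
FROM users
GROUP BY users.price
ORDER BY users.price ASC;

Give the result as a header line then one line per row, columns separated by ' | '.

After GROUP BY (4 rows):
users.price | max_yr
9 | 40
5 | 10
8 | 8
60 | 4
After ORDER BY (4 rows):
users.price | max_yr
5 | 10
8 | 8
9 | 40
60 | 4

== RESULT ==
users.price | max_yr
5 | 10
8 | 8
9 | 40
60 | 4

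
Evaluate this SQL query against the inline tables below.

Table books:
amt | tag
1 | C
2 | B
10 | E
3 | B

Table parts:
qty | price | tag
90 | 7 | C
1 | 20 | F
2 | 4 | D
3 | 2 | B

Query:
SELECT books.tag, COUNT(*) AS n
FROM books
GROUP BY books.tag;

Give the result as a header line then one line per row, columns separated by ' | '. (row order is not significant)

After GROUP BY (3 rows):
books.tag | n
C | 1
B | 2
E | 1

== RESULT ==
books.tag | n
C | 1
B | 2
E | 1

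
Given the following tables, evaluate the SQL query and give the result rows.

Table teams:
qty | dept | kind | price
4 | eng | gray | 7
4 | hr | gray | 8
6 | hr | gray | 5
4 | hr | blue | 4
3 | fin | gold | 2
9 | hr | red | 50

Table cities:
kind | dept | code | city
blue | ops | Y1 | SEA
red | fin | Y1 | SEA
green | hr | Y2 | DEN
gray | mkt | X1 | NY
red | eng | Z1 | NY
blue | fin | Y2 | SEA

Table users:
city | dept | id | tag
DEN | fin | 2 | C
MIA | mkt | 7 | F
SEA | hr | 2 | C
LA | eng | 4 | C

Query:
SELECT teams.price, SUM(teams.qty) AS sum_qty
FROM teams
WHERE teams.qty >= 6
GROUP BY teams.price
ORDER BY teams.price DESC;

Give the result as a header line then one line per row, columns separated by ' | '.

After WHERE (2 rows):
teams.qty | teams.dept | teams.kind | teams.price
6 | hr | gray | 5
9 | hr | red | 50
After GROUP BY (2 rows):
teams.price | sum_qty
5 | 6
50 | 9
After ORDER BY (2 rows):
teams.price | sum_qty
50 | 9
5 | 6

== RESULT ==
teams.price | sum_qty
50 | 9
5 | 6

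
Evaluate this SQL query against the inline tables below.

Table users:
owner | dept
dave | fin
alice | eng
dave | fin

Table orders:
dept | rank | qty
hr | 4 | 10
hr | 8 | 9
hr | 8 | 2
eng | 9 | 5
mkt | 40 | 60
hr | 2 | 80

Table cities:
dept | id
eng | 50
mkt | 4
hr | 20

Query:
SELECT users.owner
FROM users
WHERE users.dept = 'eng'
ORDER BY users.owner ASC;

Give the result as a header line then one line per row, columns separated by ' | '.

== RESULT ==
users.owner
alice

Derivation:
After WHERE (1 rows):
users.owner | users.dept
alice | eng
After SELECT (1 rows):
users.owner
alice
After ORDER BY (1 rows):
users.owner
alice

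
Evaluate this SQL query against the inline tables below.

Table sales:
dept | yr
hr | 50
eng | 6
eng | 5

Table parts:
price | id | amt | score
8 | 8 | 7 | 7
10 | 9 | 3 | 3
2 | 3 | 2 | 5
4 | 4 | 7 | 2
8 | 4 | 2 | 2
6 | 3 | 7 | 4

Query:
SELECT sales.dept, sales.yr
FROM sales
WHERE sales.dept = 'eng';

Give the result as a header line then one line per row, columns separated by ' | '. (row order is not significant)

After WHERE (2 rows):
sales.dept | sales.yr
eng | 6
eng | 5
After SELECT (2 rows):
sales.dept | sales.yr
eng | 6
eng | 5

== RESULT ==
sales.dept | sales.yr
eng | 6
eng | 5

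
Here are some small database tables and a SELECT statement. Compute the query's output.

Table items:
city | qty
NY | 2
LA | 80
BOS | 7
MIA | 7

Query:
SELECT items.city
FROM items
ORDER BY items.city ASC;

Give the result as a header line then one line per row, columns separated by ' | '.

== RESULT ==
items.city
BOS
LA
MIA
NY

Derivation:
After SELECT (4 rows):
items.city
NY
LA
BOS
MIA
After ORDER BY (4 rows):
items.city
BOS
LA
MIA
NY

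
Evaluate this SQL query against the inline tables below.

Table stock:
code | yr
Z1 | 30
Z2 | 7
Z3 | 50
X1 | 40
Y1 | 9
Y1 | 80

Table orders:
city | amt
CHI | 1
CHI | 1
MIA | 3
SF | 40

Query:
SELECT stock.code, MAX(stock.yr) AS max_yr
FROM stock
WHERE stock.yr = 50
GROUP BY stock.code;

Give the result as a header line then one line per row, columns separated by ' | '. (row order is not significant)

After WHERE (1 rows):
stock.code | stock.yr
Z3 | 50
After GROUP BY (1 rows):
stock.code | max_yr
Z3 | 50

== RESULT ==
stock.code | max_yr
Z3 | 50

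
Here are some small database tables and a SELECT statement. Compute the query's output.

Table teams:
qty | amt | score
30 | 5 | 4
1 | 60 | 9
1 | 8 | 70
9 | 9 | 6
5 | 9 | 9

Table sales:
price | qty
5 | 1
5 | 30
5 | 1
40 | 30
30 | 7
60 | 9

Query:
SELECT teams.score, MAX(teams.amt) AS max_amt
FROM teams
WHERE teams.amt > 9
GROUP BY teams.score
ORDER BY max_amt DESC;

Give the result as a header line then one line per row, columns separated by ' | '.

== RESULT ==
teams.score | max_amt
9 | 60

Derivation:
After WHERE (1 rows):
teams.qty | teams.amt | teams.score
1 | 60 | 9
After GROUP BY (1 rows):
teams.score | max_amt
9 | 60
After ORDER BY (1 rows):
teams.score | max_amt
9 | 60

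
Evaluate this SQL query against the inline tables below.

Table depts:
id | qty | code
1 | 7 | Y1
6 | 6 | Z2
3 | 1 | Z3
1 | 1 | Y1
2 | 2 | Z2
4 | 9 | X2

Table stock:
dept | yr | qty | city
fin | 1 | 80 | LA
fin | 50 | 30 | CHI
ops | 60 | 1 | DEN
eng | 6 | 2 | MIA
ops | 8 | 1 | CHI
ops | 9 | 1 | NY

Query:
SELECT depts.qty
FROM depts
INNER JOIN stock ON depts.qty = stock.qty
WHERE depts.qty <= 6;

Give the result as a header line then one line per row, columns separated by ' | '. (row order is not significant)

After JOIN stock (7 rows):
depts.id | depts.qty | depts.code | stock.dept | stock.yr | stock.qty | stock.city
3 | 1 | Z3 | ops | 60 | 1 | DEN
3 | 1 | Z3 | ops | 8 | 1 | CHI
3 | 1 | Z3 | ops | 9 | 1 | NY
1 | 1 | Y1 | ops | 60 | 1 | DEN
1 | 1 | Y1 | ops | 8 | 1 | CHI
1 | 1 | Y1 | ops | 9 | 1 | NY
2 | 2 | Z2 | eng | 6 | 2 | MIA
After WHERE (7 rows):
depts.id | depts.qty | depts.code | stock.dept | stock.yr | stock.qty | stock.city
3 | 1 | Z3 | ops | 60 | 1 | DEN
3 | 1 | Z3 | ops | 8 | 1 | CHI
3 | 1 | Z3 | ops | 9 | 1 | NY
1 | 1 | Y1 | ops | 60 | 1 | DEN
1 | 1 | Y1 | ops | 8 | 1 | CHI
1 | 1 | Y1 | ops | 9 | 1 | NY
2 | 2 | Z2 | eng | 6 | 2 | MIA
After SELECT (7 rows):
depts.qty
1
1
1
1
1
1
2

== RESULT ==
depts.qty
1
1
1
1
1
1
2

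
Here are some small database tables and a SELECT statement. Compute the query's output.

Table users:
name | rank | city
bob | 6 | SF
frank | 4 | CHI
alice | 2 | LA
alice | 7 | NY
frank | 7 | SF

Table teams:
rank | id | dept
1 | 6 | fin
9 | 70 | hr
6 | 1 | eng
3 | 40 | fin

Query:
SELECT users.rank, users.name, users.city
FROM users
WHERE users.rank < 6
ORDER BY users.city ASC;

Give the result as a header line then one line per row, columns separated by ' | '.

After WHERE (2 rows):
users.name | users.rank | users.city
frank | 4 | CHI
alice | 2 | LA
After SELECT (2 rows):
users.rank | users.name | users.city
4 | frank | CHI
2 | alice | LA
After ORDER BY (2 rows):
users.rank | users.name | users.city
4 | frank | CHI
2 | alice | LA

== RESULT ==
users.rank | users.name | users.city
4 | frank | CHI
2 | alice | LA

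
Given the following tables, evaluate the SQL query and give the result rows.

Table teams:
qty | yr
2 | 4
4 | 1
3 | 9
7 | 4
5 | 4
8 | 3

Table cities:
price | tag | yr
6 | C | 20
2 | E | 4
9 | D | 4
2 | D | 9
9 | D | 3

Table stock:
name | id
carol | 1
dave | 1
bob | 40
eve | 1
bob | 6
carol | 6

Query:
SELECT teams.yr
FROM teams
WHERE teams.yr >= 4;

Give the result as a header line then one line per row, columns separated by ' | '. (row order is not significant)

After WHERE (4 rows):
teams.qty | teams.yr
2 | 4
3 | 9
7 | 4
5 | 4
After SELECT (4 rows):
teams.yr
4
9
4
4

== RESULT ==
teams.yr
4
9
4
4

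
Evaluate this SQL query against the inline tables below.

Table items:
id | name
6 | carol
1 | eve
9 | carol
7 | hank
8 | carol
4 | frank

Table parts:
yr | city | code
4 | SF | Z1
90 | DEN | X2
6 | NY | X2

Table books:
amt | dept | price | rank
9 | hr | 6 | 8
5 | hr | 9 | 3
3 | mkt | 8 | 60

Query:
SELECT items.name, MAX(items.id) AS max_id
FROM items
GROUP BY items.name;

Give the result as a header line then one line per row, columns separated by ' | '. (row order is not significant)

== RESULT ==
items.name | max_id
carol | 9
eve | 1
hank | 7
frank | 4

Derivation:
After GROUP BY (4 rows):
items.name | max_id
carol | 9
eve | 1
hank | 7
frank | 4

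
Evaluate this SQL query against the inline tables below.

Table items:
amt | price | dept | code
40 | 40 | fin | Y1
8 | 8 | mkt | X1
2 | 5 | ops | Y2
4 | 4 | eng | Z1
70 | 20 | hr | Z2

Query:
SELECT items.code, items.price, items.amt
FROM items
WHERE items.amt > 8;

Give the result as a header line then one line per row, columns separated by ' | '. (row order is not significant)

After WHERE (2 rows):
items.amt | items.price | items.dept | items.code
40 | 40 | fin | Y1
70 | 20 | hr | Z2
After SELECT (2 rows):
items.code | items.price | items.amt
Y1 | 40 | 40
Z2 | 20 | 70

== RESULT ==
items.code | items.price | items.amt
Y1 | 40 | 40
Z2 | 20 | 70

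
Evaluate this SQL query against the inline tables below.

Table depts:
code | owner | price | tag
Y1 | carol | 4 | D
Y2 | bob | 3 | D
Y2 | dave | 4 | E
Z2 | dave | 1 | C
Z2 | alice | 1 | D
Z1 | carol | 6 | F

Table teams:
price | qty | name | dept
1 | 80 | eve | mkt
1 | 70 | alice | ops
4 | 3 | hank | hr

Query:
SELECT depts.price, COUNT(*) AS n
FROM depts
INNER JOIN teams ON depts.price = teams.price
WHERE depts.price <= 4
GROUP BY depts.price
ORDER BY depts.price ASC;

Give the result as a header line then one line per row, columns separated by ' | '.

== RESULT ==
depts.price | n
1 | 4
4 | 2

Derivation:
After JOIN teams (6 rows):
depts.code | depts.owner | depts.price | depts.tag | teams.price | teams.qty | teams.name | teams.dept
Y1 | carol | 4 | D | 4 | 3 | hank | hr
Y2 | dave | 4 | E | 4 | 3 | hank | hr
Z2 | dave | 1 | C | 1 | 80 | eve | mkt
Z2 | dave | 1 | C | 1 | 70 | alice | ops
Z2 | alice | 1 | D | 1 | 80 | eve | mkt
Z2 | alice | 1 | D | 1 | 70 | alice | ops
After WHERE (6 rows):
depts.code | depts.owner | depts.price | depts.tag | teams.price | teams.qty | teams.name | teams.dept
Y1 | carol | 4 | D | 4 | 3 | hank | hr
Y2 | dave | 4 | E | 4 | 3 | hank | hr
Z2 | dave | 1 | C | 1 | 80 | eve | mkt
Z2 | dave | 1 | C | 1 | 70 | alice | ops
Z2 | alice | 1 | D | 1 | 80 | eve | mkt
Z2 | alice | 1 | D | 1 | 70 | alice | ops
After GROUP BY (2 rows):
depts.price | n
4 | 2
1 | 4
After ORDER BY (2 rows):
depts.price | n
1 | 4
4 | 2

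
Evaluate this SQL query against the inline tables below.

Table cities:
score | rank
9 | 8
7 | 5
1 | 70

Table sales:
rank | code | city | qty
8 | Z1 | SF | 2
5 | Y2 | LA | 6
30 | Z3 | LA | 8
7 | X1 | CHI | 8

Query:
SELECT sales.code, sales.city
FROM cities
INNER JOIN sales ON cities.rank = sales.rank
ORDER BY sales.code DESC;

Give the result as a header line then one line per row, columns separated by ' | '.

After JOIN sales (2 rows):
cities.score | cities.rank | sales.rank | sales.code | sales.city | sales.qty
9 | 8 | 8 | Z1 | SF | 2
7 | 5 | 5 | Y2 | LA | 6
After SELECT (2 rows):
sales.code | sales.city
Z1 | SF
Y2 | LA
After ORDER BY (2 rows):
sales.code | sales.city
Z1 | SF
Y2 | LA

== RESULT ==
sales.code | sales.city
Z1 | SF
Y2 | LA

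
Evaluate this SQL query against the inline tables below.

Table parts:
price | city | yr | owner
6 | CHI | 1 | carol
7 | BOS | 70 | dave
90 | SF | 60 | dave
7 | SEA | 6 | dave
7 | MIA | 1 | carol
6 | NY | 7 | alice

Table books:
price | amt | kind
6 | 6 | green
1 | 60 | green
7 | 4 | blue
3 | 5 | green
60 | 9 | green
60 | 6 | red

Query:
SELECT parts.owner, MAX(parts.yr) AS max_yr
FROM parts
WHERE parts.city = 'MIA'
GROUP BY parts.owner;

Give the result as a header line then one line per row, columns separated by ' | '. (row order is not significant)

After WHERE (1 rows):
parts.price | parts.city | parts.yr | parts.owner
7 | MIA | 1 | carol
After GROUP BY (1 rows):
parts.owner | max_yr
carol | 1

== RESULT ==
parts.owner | max_yr
carol | 1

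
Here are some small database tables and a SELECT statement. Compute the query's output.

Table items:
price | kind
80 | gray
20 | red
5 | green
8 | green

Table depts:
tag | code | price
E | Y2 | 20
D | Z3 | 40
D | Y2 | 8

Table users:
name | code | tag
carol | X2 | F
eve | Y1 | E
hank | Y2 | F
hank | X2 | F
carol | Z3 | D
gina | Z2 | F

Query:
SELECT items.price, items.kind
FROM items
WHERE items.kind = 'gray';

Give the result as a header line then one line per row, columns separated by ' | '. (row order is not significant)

== RESULT ==
items.price | items.kind
80 | gray

Derivation:
After WHERE (1 rows):
items.price | items.kind
80 | gray
After SELECT (1 rows):
items.price | items.kind
80 | gray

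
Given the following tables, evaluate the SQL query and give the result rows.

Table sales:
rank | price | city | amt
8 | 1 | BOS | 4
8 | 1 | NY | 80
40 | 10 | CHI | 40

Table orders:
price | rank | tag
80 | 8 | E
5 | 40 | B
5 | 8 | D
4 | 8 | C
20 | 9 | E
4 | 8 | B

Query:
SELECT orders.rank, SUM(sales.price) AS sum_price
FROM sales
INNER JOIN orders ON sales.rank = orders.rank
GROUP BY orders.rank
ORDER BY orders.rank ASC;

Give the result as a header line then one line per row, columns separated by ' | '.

After JOIN orders (9 rows):
sales.rank | sales.price | sales.city | sales.amt | orders.price | orders.rank | orders.tag
8 | 1 | BOS | 4 | 80 | 8 | E
8 | 1 | BOS | 4 | 5 | 8 | D
8 | 1 | BOS | 4 | 4 | 8 | C
8 | 1 | BOS | 4 | 4 | 8 | B
8 | 1 | NY | 80 | 80 | 8 | E
8 | 1 | NY | 80 | 5 | 8 | D
8 | 1 | NY | 80 | 4 | 8 | C
8 | 1 | NY | 80 | 4 | 8 | B
40 | 10 | CHI | 40 | 5 | 40 | B
After GROUP BY (2 rows):
orders.rank | sum_price
8 | 8
40 | 10
After ORDER BY (2 rows):
orders.rank | sum_price
8 | 8
40 | 10

== RESULT ==
orders.rank | sum_price
8 | 8
40 | 10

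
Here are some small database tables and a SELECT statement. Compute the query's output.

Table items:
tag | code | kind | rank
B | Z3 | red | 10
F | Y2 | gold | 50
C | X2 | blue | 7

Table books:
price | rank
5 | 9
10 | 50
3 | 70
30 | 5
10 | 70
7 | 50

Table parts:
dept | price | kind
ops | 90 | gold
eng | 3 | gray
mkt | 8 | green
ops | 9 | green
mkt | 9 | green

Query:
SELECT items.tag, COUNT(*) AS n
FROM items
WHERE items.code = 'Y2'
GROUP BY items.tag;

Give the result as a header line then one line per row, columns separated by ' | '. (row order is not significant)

== RESULT ==
items.tag | n
F | 1

Derivation:
After WHERE (1 rows):
items.tag | items.code | items.kind | items.rank
F | Y2 | gold | 50
After GROUP BY (1 rows):
items.tag | n
F | 1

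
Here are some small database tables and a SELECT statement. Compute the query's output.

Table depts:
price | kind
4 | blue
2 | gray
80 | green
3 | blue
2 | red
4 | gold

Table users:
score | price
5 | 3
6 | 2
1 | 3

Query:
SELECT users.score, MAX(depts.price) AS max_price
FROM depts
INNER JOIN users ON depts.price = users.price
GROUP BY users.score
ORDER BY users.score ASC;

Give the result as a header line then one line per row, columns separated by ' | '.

After JOIN users (4 rows):
depts.price | depts.kind | users.score | users.price
2 | gray | 6 | 2
3 | blue | 5 | 3
3 | blue | 1 | 3
2 | red | 6 | 2
After GROUP BY (3 rows):
users.score | max_price
6 | 2
5 | 3
1 | 3
After ORDER BY (3 rows):
users.score | max_price
1 | 3
5 | 3
6 | 2

== RESULT ==
users.score | max_price
1 | 3
5 | 3
6 | 2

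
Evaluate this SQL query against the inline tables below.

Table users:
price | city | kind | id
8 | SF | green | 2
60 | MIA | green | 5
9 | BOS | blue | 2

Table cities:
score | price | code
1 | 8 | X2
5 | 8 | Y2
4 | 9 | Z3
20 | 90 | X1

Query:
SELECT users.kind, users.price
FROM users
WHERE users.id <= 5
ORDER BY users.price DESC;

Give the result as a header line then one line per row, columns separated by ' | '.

After WHERE (3 rows):
users.price | users.city | users.kind | users.id
8 | SF | green | 2
60 | MIA | green | 5
9 | BOS | blue | 2
After SELECT (3 rows):
users.kind | users.price
green | 8
green | 60
blue | 9
After ORDER BY (3 rows):
users.kind | users.price
green | 60
blue | 9
green | 8

== RESULT ==
users.kind | users.price
green | 60
blue | 9
green | 8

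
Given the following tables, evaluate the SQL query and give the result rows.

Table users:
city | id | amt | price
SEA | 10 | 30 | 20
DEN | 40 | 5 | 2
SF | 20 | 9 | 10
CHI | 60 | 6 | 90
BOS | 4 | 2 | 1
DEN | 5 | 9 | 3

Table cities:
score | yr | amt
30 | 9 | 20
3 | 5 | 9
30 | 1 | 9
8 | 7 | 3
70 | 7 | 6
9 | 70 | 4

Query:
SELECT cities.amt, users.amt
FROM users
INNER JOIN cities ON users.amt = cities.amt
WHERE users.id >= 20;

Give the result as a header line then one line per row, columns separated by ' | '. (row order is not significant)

After JOIN cities (5 rows):
users.city | users.id | users.amt | users.price | cities.score | cities.yr | cities.amt
SF | 20 | 9 | 10 | 3 | 5 | 9
SF | 20 | 9 | 10 | 30 | 1 | 9
CHI | 60 | 6 | 90 | 70 | 7 | 6
DEN | 5 | 9 | 3 | 3 | 5 | 9
DEN | 5 | 9 | 3 | 30 | 1 | 9
After WHERE (3 rows):
users.city | users.id | users.amt | users.price | cities.score | cities.yr | cities.amt
SF | 20 | 9 | 10 | 3 | 5 | 9
SF | 20 | 9 | 10 | 30 | 1 | 9
CHI | 60 | 6 | 90 | 70 | 7 | 6
After SELECT (3 rows):
cities.amt | users.amt
9 | 9
9 | 9
6 | 6

== RESULT ==
cities.amt | users.amt
9 | 9
9 | 9
6 | 6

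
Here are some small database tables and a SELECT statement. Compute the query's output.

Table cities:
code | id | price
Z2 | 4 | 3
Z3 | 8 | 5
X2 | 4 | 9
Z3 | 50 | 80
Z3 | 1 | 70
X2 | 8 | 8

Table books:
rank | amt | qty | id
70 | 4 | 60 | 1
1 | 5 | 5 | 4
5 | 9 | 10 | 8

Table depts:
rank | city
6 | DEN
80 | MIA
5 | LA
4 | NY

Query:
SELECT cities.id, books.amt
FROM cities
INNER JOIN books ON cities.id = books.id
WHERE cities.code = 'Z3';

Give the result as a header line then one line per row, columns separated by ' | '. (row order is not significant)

== RESULT ==
cities.id | books.amt
8 | 9
1 | 4

Derivation:
After JOIN books (5 rows):
cities.code | cities.id | cities.price | books.rank | books.amt | books.qty | books.id
Z2 | 4 | 3 | 1 | 5 | 5 | 4
Z3 | 8 | 5 | 5 | 9 | 10 | 8
X2 | 4 | 9 | 1 | 5 | 5 | 4
Z3 | 1 | 70 | 70 | 4 | 60 | 1
X2 | 8 | 8 | 5 | 9 | 10 | 8
After WHERE (2 rows):
cities.code | cities.id | cities.price | books.rank | books.amt | books.qty | books.id
Z3 | 8 | 5 | 5 | 9 | 10 | 8
Z3 | 1 | 70 | 70 | 4 | 60 | 1
After SELECT (2 rows):
cities.id | books.amt
8 | 9
1 | 4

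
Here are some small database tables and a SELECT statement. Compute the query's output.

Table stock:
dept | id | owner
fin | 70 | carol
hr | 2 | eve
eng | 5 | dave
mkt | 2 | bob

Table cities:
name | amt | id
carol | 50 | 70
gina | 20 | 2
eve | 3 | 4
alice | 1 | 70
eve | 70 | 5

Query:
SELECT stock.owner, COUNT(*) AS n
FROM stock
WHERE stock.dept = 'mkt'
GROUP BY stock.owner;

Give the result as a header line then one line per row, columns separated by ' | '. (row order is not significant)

After WHERE (1 rows):
stock.dept | stock.id | stock.owner
mkt | 2 | bob
After GROUP BY (1 rows):
stock.owner | n
bob | 1

== RESULT ==
stock.owner | n
bob | 1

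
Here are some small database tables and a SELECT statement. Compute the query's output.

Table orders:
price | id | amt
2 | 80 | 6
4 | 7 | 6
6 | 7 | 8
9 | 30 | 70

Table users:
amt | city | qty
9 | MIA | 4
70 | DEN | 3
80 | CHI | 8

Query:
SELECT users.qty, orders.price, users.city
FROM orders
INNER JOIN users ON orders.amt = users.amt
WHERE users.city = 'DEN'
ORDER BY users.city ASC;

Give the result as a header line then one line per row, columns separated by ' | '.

== RESULT ==
users.qty | orders.price | users.city
3 | 9 | DEN

Derivation:
After JOIN users (1 rows):
orders.price | orders.id | orders.amt | users.amt | users.city | users.qty
9 | 30 | 70 | 70 | DEN | 3
After WHERE (1 rows):
orders.price | orders.id | orders.amt | users.amt | users.city | users.qty
9 | 30 | 70 | 70 | DEN | 3
After SELECT (1 rows):
users.qty | orders.price | users.city
3 | 9 | DEN
After ORDER BY (1 rows):
users.qty | orders.price | users.city
3 | 9 | DEN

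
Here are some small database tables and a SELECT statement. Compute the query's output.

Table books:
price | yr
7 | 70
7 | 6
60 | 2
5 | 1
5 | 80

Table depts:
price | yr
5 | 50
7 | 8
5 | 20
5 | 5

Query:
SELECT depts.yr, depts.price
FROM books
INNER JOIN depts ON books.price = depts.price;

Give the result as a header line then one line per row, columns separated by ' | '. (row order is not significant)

== RESULT ==
depts.yr | depts.price
8 | 7
8 | 7
50 | 5
20 | 5
5 | 5
50 | 5
20 | 5
5 | 5

Derivation:
After JOIN depts (8 rows):
books.price | books.yr | depts.price | depts.yr
7 | 70 | 7 | 8
7 | 6 | 7 | 8
5 | 1 | 5 | 50
5 | 1 | 5 | 20
5 | 1 | 5 | 5
5 | 80 | 5 | 50
5 | 80 | 5 | 20
5 | 80 | 5 | 5
After SELECT (8 rows):
depts.yr | depts.price
8 | 7
8 | 7
50 | 5
20 | 5
5 | 5
50 | 5
20 | 5
5 | 5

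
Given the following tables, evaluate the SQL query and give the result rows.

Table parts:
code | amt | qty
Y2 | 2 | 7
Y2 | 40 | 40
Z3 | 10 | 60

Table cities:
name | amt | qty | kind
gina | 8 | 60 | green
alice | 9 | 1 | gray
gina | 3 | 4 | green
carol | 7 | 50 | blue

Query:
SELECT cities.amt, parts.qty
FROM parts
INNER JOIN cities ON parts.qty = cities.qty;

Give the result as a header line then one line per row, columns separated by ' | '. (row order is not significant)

== RESULT ==
cities.amt | parts.qty
8 | 60

Derivation:
After JOIN cities (1 rows):
parts.code | parts.amt | parts.qty | cities.name | cities.amt | cities.qty | cities.kind
Z3 | 10 | 60 | gina | 8 | 60 | green
After SELECT (1 rows):
cities.amt | parts.qty
8 | 60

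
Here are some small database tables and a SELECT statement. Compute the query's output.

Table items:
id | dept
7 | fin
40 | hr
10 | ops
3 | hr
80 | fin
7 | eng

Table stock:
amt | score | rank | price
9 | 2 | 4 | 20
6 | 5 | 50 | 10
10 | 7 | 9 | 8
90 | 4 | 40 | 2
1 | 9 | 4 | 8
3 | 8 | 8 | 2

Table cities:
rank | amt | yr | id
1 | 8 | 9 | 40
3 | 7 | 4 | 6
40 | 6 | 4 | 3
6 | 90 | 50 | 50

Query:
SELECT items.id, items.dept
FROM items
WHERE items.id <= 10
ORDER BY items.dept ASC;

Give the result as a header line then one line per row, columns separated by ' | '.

After WHERE (4 rows):
items.id | items.dept
7 | fin
10 | ops
3 | hr
7 | eng
After SELECT (4 rows):
items.id | items.dept
7 | fin
10 | ops
3 | hr
7 | eng
After ORDER BY (4 rows):
items.id | items.dept
7 | eng
7 | fin
3 | hr
10 | ops

== RESULT ==
items.id | items.dept
7 | eng
7 | fin
3 | hr
10 | ops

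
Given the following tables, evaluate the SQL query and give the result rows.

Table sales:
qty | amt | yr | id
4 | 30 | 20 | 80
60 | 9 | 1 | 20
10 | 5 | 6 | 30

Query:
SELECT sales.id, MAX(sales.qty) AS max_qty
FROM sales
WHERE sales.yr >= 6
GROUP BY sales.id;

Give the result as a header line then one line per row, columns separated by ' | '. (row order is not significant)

== RESULT ==
sales.id | max_qty
80 | 4
30 | 10

Derivation:
After WHERE (2 rows):
sales.qty | sales.amt | sales.yr | sales.id
4 | 30 | 20 | 80
10 | 5 | 6 | 30
After GROUP BY (2 rows):
sales.id | max_qty
80 | 4
30 | 10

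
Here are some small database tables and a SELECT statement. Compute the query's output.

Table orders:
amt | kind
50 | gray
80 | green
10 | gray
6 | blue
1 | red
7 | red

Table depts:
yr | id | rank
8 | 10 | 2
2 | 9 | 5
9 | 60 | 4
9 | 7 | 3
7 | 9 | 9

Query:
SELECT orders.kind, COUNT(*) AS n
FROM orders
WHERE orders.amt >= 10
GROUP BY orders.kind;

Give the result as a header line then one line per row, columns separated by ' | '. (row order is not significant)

== RESULT ==
orders.kind | n
gray | 2
green | 1

Derivation:
After WHERE (3 rows):
orders.amt | orders.kind
50 | gray
80 | green
10 | gray
After GROUP BY (2 rows):
orders.kind | n
gray | 2
green | 1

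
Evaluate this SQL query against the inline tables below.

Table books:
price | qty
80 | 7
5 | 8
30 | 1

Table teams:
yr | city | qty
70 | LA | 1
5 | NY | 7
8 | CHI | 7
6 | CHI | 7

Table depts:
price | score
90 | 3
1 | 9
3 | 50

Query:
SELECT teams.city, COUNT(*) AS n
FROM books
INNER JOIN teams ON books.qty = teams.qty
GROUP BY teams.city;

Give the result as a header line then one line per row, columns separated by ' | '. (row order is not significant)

After JOIN teams (4 rows):
books.price | books.qty | teams.yr | teams.city | teams.qty
80 | 7 | 5 | NY | 7
80 | 7 | 8 | CHI | 7
80 | 7 | 6 | CHI | 7
30 | 1 | 70 | LA | 1
After GROUP BY (3 rows):
teams.city | n
NY | 1
CHI | 2
LA | 1

== RESULT ==
teams.city | n
NY | 1
CHI | 2
LA | 1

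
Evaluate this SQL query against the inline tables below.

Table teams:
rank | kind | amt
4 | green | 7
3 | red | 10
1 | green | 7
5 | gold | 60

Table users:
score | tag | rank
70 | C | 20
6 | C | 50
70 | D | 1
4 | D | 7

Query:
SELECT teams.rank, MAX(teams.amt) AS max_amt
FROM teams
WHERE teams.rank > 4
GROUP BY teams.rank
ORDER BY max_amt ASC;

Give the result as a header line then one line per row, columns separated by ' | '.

After WHERE (1 rows):
teams.rank | teams.kind | teams.amt
5 | gold | 60
After GROUP BY (1 rows):
teams.rank | max_amt
5 | 60
After ORDER BY (1 rows):
teams.rank | max_amt
5 | 60

== RESULT ==
teams.rank | max_amt
5 | 60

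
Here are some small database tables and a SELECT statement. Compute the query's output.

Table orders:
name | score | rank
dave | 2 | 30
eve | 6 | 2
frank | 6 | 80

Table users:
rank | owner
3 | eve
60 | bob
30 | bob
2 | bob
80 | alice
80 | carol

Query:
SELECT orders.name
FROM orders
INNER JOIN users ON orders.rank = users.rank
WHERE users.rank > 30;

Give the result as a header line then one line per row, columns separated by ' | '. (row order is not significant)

== RESULT ==
orders.name
frank
frank

Derivation:
After JOIN users (4 rows):
orders.name | orders.score | orders.rank | users.rank | users.owner
dave | 2 | 30 | 30 | bob
eve | 6 | 2 | 2 | bob
frank | 6 | 80 | 80 | alice
frank | 6 | 80 | 80 | carol
After WHERE (2 rows):
orders.name | orders.score | orders.rank | users.rank | users.owner
frank | 6 | 80 | 80 | alice
frank | 6 | 80 | 80 | carol
After SELECT (2 rows):
orders.name
frank
frank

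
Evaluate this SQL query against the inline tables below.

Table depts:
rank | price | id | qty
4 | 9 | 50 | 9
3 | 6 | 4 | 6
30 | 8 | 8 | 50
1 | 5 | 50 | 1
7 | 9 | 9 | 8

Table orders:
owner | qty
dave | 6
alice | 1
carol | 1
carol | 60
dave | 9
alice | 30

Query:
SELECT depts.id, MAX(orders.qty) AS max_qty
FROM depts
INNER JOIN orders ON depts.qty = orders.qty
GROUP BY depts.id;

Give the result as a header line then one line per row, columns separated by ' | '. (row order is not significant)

After JOIN orders (4 rows):
depts.rank | depts.price | depts.id | depts.qty | orders.owner | orders.qty
4 | 9 | 50 | 9 | dave | 9
3 | 6 | 4 | 6 | dave | 6
1 | 5 | 50 | 1 | alice | 1
1 | 5 | 50 | 1 | carol | 1
After GROUP BY (2 rows):
depts.id | max_qty
50 | 9
4 | 6

== RESULT ==
depts.id | max_qty
50 | 9
4 | 6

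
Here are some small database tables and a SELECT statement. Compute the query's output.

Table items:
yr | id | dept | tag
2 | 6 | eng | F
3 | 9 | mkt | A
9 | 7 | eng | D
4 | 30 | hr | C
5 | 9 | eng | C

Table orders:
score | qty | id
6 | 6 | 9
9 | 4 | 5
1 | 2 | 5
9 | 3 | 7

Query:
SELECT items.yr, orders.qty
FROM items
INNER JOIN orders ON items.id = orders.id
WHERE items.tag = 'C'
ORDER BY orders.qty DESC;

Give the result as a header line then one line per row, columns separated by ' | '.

After JOIN orders (3 rows):
items.yr | items.id | items.dept | items.tag | orders.score | orders.qty | orders.id
3 | 9 | mkt | A | 6 | 6 | 9
9 | 7 | eng | D | 9 | 3 | 7
5 | 9 | eng | C | 6 | 6 | 9
After WHERE (1 rows):
items.yr | items.id | items.dept | items.tag | orders.score | orders.qty | orders.id
5 | 9 | eng | C | 6 | 6 | 9
After SELECT (1 rows):
items.yr | orders.qty
5 | 6
After ORDER BY (1 rows):
items.yr | orders.qty
5 | 6

== RESULT ==
items.yr | orders.qty
5 | 6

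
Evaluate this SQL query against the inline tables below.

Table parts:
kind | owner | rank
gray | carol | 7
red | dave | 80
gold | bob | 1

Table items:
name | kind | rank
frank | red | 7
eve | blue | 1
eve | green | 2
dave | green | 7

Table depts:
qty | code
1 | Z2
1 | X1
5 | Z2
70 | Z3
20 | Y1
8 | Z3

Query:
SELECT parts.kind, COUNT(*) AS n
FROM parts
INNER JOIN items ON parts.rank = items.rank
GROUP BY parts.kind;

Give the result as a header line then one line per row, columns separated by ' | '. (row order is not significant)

After JOIN items (3 rows):
parts.kind | parts.owner | parts.rank | items.name | items.kind | items.rank
gray | carol | 7 | frank | red | 7
gray | carol | 7 | dave | green | 7
gold | bob | 1 | eve | blue | 1
After GROUP BY (2 rows):
parts.kind | n
gray | 2
gold | 1

== RESULT ==
parts.kind | n
gray | 2
gold | 1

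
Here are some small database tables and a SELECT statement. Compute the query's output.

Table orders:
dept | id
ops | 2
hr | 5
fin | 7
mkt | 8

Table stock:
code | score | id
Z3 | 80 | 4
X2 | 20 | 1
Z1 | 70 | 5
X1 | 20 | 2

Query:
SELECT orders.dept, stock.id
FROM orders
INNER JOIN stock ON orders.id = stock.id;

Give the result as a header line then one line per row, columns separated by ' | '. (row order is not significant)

== RESULT ==
orders.dept | stock.id
ops | 2
hr | 5

Derivation:
After JOIN stock (2 rows):
orders.dept | orders.id | stock.code | stock.score | stock.id
ops | 2 | X1 | 20 | 2
hr | 5 | Z1 | 70 | 5
After SELECT (2 rows):
orders.dept | stock.id
ops | 2
hr | 5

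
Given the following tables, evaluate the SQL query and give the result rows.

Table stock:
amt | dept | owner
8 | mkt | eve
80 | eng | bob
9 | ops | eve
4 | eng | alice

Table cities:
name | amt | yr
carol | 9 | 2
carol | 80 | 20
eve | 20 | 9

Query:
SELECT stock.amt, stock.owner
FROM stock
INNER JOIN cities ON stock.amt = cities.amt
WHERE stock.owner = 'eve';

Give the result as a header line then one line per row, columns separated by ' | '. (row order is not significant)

After JOIN cities (2 rows):
stock.amt | stock.dept | stock.owner | cities.name | cities.amt | cities.yr
80 | eng | bob | carol | 80 | 20
9 | ops | eve | carol | 9 | 2
After WHERE (1 rows):
stock.amt | stock.dept | stock.owner | cities.name | cities.amt | cities.yr
9 | ops | eve | carol | 9 | 2
After SELECT (1 rows):
stock.amt | stock.owner
9 | eve

== RESULT ==
stock.amt | stock.owner
9 | eve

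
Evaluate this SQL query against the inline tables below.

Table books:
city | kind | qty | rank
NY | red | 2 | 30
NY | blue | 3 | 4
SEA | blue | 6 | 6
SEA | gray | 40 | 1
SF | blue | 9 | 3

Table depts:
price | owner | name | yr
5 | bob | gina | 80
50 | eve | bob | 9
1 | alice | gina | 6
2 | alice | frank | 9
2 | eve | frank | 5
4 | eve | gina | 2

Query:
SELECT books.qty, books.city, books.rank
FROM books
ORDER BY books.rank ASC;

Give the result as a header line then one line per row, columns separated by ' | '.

== RESULT ==
books.qty | books.city | books.rank
40 | SEA | 1
9 | SF | 3
3 | NY | 4
6 | SEA | 6
2 | NY | 30

Derivation:
After SELECT (5 rows):
books.qty | books.city | books.rank
2 | NY | 30
3 | NY | 4
6 | SEA | 6
40 | SEA | 1
9 | SF | 3
After ORDER BY (5 rows):
books.qty | books.city | books.rank
40 | SEA | 1
9 | SF | 3
3 | NY | 4
6 | SEA | 6
2 | NY | 30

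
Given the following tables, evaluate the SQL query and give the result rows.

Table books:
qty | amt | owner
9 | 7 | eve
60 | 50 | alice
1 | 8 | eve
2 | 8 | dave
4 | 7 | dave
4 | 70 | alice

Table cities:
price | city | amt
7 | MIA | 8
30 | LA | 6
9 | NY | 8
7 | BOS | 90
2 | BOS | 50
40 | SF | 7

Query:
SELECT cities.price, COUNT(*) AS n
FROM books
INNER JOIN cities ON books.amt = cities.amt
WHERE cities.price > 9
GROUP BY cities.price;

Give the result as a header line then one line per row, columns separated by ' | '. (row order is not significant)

After JOIN cities (7 rows):
books.qty | books.amt | books.owner | cities.price | cities.city | cities.amt
9 | 7 | eve | 40 | SF | 7
60 | 50 | alice | 2 | BOS | 50
1 | 8 | eve | 7 | MIA | 8
1 | 8 | eve | 9 | NY | 8
2 | 8 | dave | 7 | MIA | 8
2 | 8 | dave | 9 | NY | 8
4 | 7 | dave | 40 | SF | 7
After WHERE (2 rows):
books.qty | books.amt | books.owner | cities.price | cities.city | cities.amt
9 | 7 | eve | 40 | SF | 7
4 | 7 | dave | 40 | SF | 7
After GROUP BY (1 rows):
cities.price | n
40 | 2

== RESULT ==
cities.price | n
40 | 2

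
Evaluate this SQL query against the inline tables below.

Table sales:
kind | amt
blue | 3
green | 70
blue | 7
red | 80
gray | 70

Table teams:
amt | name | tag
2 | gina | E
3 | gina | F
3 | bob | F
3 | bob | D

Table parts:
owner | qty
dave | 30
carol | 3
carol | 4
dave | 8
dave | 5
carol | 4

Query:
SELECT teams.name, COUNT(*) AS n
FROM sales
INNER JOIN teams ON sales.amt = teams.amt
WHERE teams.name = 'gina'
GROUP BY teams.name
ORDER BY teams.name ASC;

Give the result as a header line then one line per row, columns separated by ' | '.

== RESULT ==
teams.name | n
gina | 1

Derivation:
After JOIN teams (3 rows):
sales.kind | sales.amt | teams.amt | teams.name | teams.tag
blue | 3 | 3 | gina | F
blue | 3 | 3 | bob | F
blue | 3 | 3 | bob | D
After WHERE (1 rows):
sales.kind | sales.amt | teams.amt | teams.name | teams.tag
blue | 3 | 3 | gina | F
After GROUP BY (1 rows):
teams.name | n
gina | 1
After ORDER BY (1 rows):
teams.name | n
gina | 1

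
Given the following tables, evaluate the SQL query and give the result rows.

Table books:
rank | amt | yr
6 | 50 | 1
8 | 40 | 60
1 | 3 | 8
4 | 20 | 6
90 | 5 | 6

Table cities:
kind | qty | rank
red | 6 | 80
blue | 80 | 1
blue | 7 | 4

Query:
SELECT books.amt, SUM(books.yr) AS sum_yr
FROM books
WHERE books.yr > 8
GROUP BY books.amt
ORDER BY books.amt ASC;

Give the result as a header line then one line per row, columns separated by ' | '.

== RESULT ==
books.amt | sum_yr
40 | 60

Derivation:
After WHERE (1 rows):
books.rank | books.amt | books.yr
8 | 40 | 60
After GROUP BY (1 rows):
books.amt | sum_yr
40 | 60
After ORDER BY (1 rows):
books.amt | sum_yr
40 | 60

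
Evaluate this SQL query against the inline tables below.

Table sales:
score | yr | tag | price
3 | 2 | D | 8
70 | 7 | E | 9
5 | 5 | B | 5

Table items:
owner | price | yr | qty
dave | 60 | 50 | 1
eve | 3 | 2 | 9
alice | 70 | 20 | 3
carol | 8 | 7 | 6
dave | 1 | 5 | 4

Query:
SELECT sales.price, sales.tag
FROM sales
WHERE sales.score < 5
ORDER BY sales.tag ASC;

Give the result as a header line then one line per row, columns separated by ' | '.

After WHERE (1 rows):
sales.score | sales.yr | sales.tag | sales.price
3 | 2 | D | 8
After SELECT (1 rows):
sales.price | sales.tag
8 | D
After ORDER BY (1 rows):
sales.price | sales.tag
8 | D

== RESULT ==
sales.price | sales.tag
8 | D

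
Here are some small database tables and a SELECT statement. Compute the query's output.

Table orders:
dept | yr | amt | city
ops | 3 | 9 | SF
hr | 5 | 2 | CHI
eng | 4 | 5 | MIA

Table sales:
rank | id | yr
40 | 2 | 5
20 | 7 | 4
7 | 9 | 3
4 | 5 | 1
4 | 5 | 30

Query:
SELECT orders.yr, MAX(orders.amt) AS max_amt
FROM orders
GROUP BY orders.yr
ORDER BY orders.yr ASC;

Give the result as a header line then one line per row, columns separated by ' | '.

After GROUP BY (3 rows):
orders.yr | max_amt
3 | 9
5 | 2
4 | 5
After ORDER BY (3 rows):
orders.yr | max_amt
3 | 9
4 | 5
5 | 2

== RESULT ==
orders.yr | max_amt
3 | 9
4 | 5
5 | 2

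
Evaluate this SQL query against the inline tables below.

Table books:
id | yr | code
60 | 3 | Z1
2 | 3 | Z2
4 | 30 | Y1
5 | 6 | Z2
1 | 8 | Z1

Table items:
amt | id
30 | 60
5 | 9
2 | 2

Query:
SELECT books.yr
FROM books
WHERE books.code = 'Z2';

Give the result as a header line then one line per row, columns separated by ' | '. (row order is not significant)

== RESULT ==
books.yr
3
6

Derivation:
After WHERE (2 rows):
books.id | books.yr | books.code
2 | 3 | Z2
5 | 6 | Z2
After SELECT (2 rows):
books.yr
3
6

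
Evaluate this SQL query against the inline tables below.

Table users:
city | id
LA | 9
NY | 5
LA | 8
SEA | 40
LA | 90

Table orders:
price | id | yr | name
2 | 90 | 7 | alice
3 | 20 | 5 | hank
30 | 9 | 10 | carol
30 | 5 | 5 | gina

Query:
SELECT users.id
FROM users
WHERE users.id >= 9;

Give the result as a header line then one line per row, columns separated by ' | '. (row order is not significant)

== RESULT ==
users.id
9
40
90

Derivation:
After WHERE (3 rows):
users.city | users.id
LA | 9
SEA | 40
LA | 90
After SELECT (3 rows):
users.id
9
40
90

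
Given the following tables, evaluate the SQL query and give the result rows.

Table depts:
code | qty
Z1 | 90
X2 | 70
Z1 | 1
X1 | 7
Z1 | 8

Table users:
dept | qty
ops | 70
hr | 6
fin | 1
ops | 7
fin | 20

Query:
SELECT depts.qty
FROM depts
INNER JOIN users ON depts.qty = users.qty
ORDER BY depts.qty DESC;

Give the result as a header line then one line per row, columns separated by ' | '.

== RESULT ==
depts.qty
70
7
1

Derivation:
After JOIN users (3 rows):
depts.code | depts.qty | users.dept | users.qty
X2 | 70 | ops | 70
Z1 | 1 | fin | 1
X1 | 7 | ops | 7
After SELECT (3 rows):
depts.qty
70
1
7
After ORDER BY (3 rows):
depts.qty
70
7
1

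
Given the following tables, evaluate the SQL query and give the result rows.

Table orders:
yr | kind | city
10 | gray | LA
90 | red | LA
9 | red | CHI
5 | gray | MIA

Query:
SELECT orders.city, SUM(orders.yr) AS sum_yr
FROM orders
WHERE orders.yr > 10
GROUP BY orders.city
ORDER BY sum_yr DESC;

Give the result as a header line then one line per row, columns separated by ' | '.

== RESULT ==
orders.city | sum_yr
LA | 90

Derivation:
After WHERE (1 rows):
orders.yr | orders.kind | orders.city
90 | red | LA
After GROUP BY (1 rows):
orders.city | sum_yr
LA | 90
After ORDER BY (1 rows):
orders.city | sum_yr
LA | 90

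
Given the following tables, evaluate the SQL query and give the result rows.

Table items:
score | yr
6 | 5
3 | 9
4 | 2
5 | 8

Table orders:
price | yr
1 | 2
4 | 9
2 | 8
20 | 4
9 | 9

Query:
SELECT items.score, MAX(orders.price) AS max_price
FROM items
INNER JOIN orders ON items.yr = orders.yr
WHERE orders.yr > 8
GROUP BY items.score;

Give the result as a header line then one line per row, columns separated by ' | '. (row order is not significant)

== RESULT ==
items.score | max_price
3 | 9

Derivation:
After JOIN orders (4 rows):
items.score | items.yr | orders.price | orders.yr
3 | 9 | 4 | 9
3 | 9 | 9 | 9
4 | 2 | 1 | 2
5 | 8 | 2 | 8
After WHERE (2 rows):
items.score | items.yr | orders.price | orders.yr
3 | 9 | 4 | 9
3 | 9 | 9 | 9
After GROUP BY (1 rows):
items.score | max_price
3 | 9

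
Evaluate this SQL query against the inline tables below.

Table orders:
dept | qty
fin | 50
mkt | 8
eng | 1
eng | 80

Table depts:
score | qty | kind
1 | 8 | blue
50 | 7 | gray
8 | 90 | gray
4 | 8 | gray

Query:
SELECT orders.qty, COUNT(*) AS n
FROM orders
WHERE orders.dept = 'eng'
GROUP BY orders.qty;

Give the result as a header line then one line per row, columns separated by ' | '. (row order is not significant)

== RESULT ==
orders.qty | n
1 | 1
80 | 1

Derivation:
After WHERE (2 rows):
orders.dept | orders.qty
eng | 1
eng | 80
After GROUP BY (2 rows):
orders.qty | n
1 | 1
80 | 1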